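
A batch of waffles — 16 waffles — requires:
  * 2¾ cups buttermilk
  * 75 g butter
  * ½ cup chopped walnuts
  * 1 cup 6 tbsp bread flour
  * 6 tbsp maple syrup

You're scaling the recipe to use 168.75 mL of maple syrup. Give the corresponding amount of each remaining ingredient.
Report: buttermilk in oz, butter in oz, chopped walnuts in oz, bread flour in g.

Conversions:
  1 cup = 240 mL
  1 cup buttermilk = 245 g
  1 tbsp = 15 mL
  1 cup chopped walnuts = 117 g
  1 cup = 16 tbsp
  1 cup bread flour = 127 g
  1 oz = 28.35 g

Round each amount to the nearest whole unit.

The original recipe has 90 mL of maple syrup, so the scaling factor is 168.75 ÷ 90 = 15/8 = 1.875.
buttermilk: 2.75 cup × 15/8 × 245 g/cup ÷ 28.35 g/oz ≈ 45 oz
butter: 75 g × 15/8 ÷ 28.35 g/oz ≈ 5 oz
chopped walnuts: 0.5 cup × 15/8 × 117 g/cup ÷ 28.35 g/oz ≈ 4 oz
bread flour: (1 cup + 6 tbsp = 1.375 cup) × 15/8 × 127 g/cup ≈ 327 g

buttermilk: 45 oz; butter: 5 oz; chopped walnuts: 4 oz; bread flour: 327 g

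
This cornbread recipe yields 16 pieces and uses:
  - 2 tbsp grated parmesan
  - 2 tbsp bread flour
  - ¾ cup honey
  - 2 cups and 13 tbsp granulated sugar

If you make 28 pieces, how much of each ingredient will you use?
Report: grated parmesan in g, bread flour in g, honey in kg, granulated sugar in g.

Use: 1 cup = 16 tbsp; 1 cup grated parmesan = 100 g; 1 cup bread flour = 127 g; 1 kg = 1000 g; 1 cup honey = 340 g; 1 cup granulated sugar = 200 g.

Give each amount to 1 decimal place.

Scaling factor: 28/16 = 7/4 = 1.75.
grated parmesan: 2 tbsp × 7/4 ÷ 16 tbsp/cup × 100 g/cup ≈ 21.9 g
bread flour: 2 tbsp × 7/4 ÷ 16 tbsp/cup × 127 g/cup ≈ 27.8 g
honey: 0.75 cup × 7/4 × 340 g/cup ÷ 1000 g/kg ≈ 0.4 kg
granulated sugar: (2 cup + 13 tbsp = 2.8125 cup) × 7/4 × 200 g/cup ≈ 984.4 g

grated parmesan: 21.9 g; bread flour: 27.8 g; honey: 0.4 kg; granulated sugar: 984.4 g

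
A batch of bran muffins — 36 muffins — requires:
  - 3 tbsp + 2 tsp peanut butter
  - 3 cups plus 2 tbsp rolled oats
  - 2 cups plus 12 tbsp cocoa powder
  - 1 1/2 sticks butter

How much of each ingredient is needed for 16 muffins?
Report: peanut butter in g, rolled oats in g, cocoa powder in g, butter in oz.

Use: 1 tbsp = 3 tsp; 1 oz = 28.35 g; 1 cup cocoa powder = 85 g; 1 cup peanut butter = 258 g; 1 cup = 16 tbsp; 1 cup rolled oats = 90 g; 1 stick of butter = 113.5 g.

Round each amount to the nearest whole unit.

Scaling factor: 16/36 = 4/9.
peanut butter: (3 tbsp + 2 tsp = 11/3 tbsp) × 4/9 ÷ 16 tbsp/cup × 258 g/cup ≈ 26 g
rolled oats: (3 cup + 2 tbsp = 3.125 cup) × 4/9 × 90 g/cup = 125 g
cocoa powder: (2 cup + 12 tbsp = 2.75 cup) × 4/9 × 85 g/cup ≈ 104 g
butter: 1.5 stick × 4/9 × 113.5 g/stick ÷ 28.35 g/oz ≈ 3 oz

peanut butter: 26 g; rolled oats: 125 g; cocoa powder: 104 g; butter: 3 oz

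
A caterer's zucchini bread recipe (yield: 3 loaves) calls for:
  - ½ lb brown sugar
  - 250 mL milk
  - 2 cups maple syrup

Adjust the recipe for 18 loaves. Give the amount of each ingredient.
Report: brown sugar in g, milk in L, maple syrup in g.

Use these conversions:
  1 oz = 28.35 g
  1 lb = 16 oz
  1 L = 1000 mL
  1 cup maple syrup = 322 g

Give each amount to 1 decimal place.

Scaling factor: 18/3 = 6.
brown sugar: 0.5 lb × 6 × 16 oz/lb × 28.35 g/oz = 1360.8 g
milk: 250 mL × 6 ÷ 1000 mL/L = 1.5 L
maple syrup: 2 cup × 6 × 322 g/cup = 3864.0 g

brown sugar: 1360.8 g; milk: 1.5 L; maple syrup: 3864.0 g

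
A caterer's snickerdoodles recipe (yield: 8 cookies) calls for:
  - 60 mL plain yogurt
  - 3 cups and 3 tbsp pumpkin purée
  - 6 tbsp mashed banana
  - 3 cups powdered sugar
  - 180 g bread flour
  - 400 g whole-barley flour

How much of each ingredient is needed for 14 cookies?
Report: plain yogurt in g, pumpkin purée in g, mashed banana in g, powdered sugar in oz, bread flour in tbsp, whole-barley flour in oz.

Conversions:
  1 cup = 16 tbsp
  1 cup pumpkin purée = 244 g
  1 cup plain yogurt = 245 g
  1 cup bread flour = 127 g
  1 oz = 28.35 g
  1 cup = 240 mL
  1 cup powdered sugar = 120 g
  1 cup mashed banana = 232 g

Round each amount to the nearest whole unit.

plain yogurt: 107 g; pumpkin purée: 1361 g; mashed banana: 152 g; powdered sugar: 22 oz; bread flour: 40 tbsp; whole-barley flour: 25 oz

Scaling factor: 14/8 = 7/4 = 1.75.
plain yogurt: 60 mL × 7/4 ÷ 240 mL/cup × 245 g/cup ≈ 107 g
pumpkin purée: (3 cup + 3 tbsp = 3.1875 cup) × 7/4 × 244 g/cup ≈ 1361 g
mashed banana: 6 tbsp × 7/4 ÷ 16 tbsp/cup × 232 g/cup ≈ 152 g
powdered sugar: 3 cup × 7/4 × 120 g/cup ÷ 28.35 g/oz ≈ 22 oz
bread flour: 180 g × 7/4 ÷ 127 g/cup × 16 tbsp/cup ≈ 40 tbsp
whole-barley flour: 400 g × 7/4 ÷ 28.35 g/oz ≈ 25 oz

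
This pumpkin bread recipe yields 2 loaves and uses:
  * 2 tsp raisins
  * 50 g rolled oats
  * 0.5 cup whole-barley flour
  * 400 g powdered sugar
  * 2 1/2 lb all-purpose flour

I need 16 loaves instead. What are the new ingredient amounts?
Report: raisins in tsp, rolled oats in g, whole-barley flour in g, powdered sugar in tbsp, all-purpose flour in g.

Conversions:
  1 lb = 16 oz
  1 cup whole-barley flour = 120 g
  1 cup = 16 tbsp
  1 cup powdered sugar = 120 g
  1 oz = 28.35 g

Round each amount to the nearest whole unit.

raisins: 16 tsp; rolled oats: 400 g; whole-barley flour: 480 g; powdered sugar: 427 tbsp; all-purpose flour: 9072 g

Scaling factor: 16/2 = 8.
raisins: 2 tsp × 8 = 16 tsp
rolled oats: 50 g × 8 = 400 g
whole-barley flour: 0.5 cup × 8 × 120 g/cup = 480 g
powdered sugar: 400 g × 8 ÷ 120 g/cup × 16 tbsp/cup ≈ 427 tbsp
all-purpose flour: 2.5 lb × 8 × 16 oz/lb × 28.35 g/oz = 9072 g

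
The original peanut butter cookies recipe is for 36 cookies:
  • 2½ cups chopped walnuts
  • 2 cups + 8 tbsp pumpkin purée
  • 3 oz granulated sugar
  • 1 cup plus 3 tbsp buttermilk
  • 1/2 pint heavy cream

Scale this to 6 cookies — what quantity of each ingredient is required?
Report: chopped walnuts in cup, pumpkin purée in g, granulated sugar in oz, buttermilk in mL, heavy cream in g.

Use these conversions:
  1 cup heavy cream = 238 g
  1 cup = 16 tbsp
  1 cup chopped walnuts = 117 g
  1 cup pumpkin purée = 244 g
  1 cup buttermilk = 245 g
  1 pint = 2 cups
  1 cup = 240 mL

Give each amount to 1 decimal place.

chopped walnuts: 0.4 cup; pumpkin purée: 101.7 g; granulated sugar: 0.5 oz; buttermilk: 47.5 mL; heavy cream: 39.7 g

Scaling factor: 6/36 = 1/6.
chopped walnuts: 2.5 cup × 1/6 ≈ 0.4 cup
pumpkin purée: (2 cup + 8 tbsp = 2.5 cup) × 1/6 × 244 g/cup ≈ 101.7 g
granulated sugar: 3 oz × 1/6 = 0.5 oz
buttermilk: (1 cup + 3 tbsp = 1.1875 cup) × 1/6 × 240 mL/cup = 47.5 mL
heavy cream: 0.5 pint × 1/6 × 2 cup/pint × 238 g/cup ≈ 39.7 g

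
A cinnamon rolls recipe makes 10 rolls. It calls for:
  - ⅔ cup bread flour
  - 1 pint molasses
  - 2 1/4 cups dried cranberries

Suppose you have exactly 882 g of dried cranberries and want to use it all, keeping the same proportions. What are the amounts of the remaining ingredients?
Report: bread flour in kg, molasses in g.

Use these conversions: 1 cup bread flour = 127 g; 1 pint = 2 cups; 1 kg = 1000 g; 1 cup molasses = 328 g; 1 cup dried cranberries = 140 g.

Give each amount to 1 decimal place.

The original recipe has 315 g of dried cranberries, so the scaling factor is 882 ÷ 315 = 14/5 = 2.8.
bread flour: 2/3 cup × 14/5 × 127 g/cup ÷ 1000 g/kg ≈ 0.2 kg
molasses: 1 pint × 14/5 × 2 cup/pint × 328 g/cup = 1836.8 g

bread flour: 0.2 kg; molasses: 1836.8 g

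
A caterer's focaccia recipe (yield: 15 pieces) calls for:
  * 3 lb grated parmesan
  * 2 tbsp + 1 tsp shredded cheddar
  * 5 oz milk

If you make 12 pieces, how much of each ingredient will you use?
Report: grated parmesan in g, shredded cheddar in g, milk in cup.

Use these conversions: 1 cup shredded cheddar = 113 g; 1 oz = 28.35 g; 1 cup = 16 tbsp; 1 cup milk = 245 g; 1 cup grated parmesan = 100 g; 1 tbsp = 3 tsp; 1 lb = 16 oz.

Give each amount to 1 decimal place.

Scaling factor: 12/15 = 4/5 = 0.8.
grated parmesan: 3 lb × 4/5 × 16 oz/lb × 28.35 g/oz ≈ 1088.6 g
shredded cheddar: (2 tbsp + 1 tsp = 7/3 tbsp) × 4/5 ÷ 16 tbsp/cup × 113 g/cup ≈ 13.2 g
milk: 5 oz × 4/5 × 28.35 g/oz ÷ 245 g/cup ≈ 0.5 cup

grated parmesan: 1088.6 g; shredded cheddar: 13.2 g; milk: 0.5 cup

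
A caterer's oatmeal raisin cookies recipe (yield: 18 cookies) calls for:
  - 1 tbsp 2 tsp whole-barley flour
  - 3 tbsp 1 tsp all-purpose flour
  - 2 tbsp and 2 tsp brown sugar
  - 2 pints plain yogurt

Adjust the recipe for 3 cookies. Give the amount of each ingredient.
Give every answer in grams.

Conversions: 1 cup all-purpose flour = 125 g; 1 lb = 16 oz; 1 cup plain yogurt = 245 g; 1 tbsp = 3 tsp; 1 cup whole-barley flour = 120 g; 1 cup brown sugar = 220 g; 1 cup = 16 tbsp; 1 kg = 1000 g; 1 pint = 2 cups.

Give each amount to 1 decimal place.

whole-barley flour: 2.1 g; all-purpose flour: 4.3 g; brown sugar: 6.1 g; plain yogurt: 163.3 g

Scaling factor: 3/18 = 1/6.
whole-barley flour: (1 tbsp + 2 tsp = 5/3 tbsp) × 1/6 ÷ 16 tbsp/cup × 120 g/cup ≈ 2.1 g
all-purpose flour: (3 tbsp + 1 tsp = 10/3 tbsp) × 1/6 ÷ 16 tbsp/cup × 125 g/cup ≈ 4.3 g
brown sugar: (2 tbsp + 2 tsp = 8/3 tbsp) × 1/6 ÷ 16 tbsp/cup × 220 g/cup ≈ 6.1 g
plain yogurt: 2 pint × 1/6 × 2 cup/pint × 245 g/cup ≈ 163.3 g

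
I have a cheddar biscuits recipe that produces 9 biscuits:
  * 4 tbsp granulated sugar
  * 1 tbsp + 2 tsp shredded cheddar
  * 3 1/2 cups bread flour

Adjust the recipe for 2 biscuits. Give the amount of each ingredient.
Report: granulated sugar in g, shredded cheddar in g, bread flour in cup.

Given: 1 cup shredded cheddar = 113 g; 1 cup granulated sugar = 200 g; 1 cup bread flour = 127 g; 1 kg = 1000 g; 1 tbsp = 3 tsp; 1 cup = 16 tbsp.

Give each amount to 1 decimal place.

Scaling factor: 2/9.
granulated sugar: 4 tbsp × 2/9 ÷ 16 tbsp/cup × 200 g/cup ≈ 11.1 g
shredded cheddar: (1 tbsp + 2 tsp = 5/3 tbsp) × 2/9 ÷ 16 tbsp/cup × 113 g/cup ≈ 2.6 g
bread flour: 3.5 cup × 2/9 ≈ 0.8 cup

granulated sugar: 11.1 g; shredded cheddar: 2.6 g; bread flour: 0.8 cup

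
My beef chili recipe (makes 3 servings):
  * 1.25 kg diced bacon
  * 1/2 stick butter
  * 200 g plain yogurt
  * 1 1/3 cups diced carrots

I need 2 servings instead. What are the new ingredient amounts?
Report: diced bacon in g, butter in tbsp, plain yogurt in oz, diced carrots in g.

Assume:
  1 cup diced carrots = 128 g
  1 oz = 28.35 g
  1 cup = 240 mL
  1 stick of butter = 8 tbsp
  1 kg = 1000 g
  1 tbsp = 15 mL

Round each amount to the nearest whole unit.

diced bacon: 833 g; butter: 3 tbsp; plain yogurt: 5 oz; diced carrots: 114 g

Scaling factor: 2/3.
diced bacon: 1.25 kg × 2/3 × 1000 g/kg ≈ 833 g
butter: 0.5 stick × 2/3 × 8 tbsp/stick ≈ 3 tbsp
plain yogurt: 200 g × 2/3 ÷ 28.35 g/oz ≈ 5 oz
diced carrots: 4/3 cup × 2/3 × 128 g/cup ≈ 114 g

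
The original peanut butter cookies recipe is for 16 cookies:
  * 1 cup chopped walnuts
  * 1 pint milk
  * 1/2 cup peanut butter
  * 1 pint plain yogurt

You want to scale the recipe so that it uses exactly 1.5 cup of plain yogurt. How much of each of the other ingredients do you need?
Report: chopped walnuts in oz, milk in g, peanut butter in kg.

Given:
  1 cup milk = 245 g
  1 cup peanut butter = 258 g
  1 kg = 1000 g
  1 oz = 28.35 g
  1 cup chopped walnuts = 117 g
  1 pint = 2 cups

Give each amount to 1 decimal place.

chopped walnuts: 3.1 oz; milk: 367.5 g; peanut butter: 0.1 kg

The original recipe has 2 cup of plain yogurt, so the scaling factor is 1.5 ÷ 2 = 3/4 = 0.75.
chopped walnuts: 1 cup × 3/4 × 117 g/cup ÷ 28.35 g/oz ≈ 3.1 oz
milk: 1 pint × 3/4 × 2 cup/pint × 245 g/cup = 367.5 g
peanut butter: 0.5 cup × 3/4 × 258 g/cup ÷ 1000 g/kg ≈ 0.1 kg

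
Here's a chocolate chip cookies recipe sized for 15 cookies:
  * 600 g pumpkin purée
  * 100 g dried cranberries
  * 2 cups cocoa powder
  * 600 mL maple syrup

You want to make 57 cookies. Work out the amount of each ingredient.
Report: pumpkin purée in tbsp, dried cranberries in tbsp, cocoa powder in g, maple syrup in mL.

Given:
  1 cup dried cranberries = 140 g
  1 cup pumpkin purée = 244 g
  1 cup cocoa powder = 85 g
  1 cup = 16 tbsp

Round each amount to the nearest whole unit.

Scaling factor: 57/15 = 19/5 = 3.8.
pumpkin purée: 600 g × 19/5 ÷ 244 g/cup × 16 tbsp/cup ≈ 150 tbsp
dried cranberries: 100 g × 19/5 ÷ 140 g/cup × 16 tbsp/cup ≈ 43 tbsp
cocoa powder: 2 cup × 19/5 × 85 g/cup = 646 g
maple syrup: 600 mL × 19/5 = 2280 mL

pumpkin purée: 150 tbsp; dried cranberries: 43 tbsp; cocoa powder: 646 g; maple syrup: 2280 mL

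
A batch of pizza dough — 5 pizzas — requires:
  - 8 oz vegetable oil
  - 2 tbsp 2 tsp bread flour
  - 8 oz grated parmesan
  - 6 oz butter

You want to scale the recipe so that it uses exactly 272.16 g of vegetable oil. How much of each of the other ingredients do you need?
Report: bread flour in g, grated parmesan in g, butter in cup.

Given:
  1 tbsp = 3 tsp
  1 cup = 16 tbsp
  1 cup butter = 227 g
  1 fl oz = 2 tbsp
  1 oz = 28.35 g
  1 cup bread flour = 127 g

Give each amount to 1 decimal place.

bread flour: 25.4 g; grated parmesan: 272.2 g; butter: 0.9 cup

The original recipe has 226.8 g of vegetable oil, so the scaling factor is 272.16 ÷ 226.8 = 6/5 = 1.2.
bread flour: (2 tbsp + 2 tsp = 8/3 tbsp) × 6/5 ÷ 16 tbsp/cup × 127 g/cup = 25.4 g
grated parmesan: 8 oz × 6/5 × 28.35 g/oz ≈ 272.2 g
butter: 6 oz × 6/5 × 28.35 g/oz ÷ 227 g/cup ≈ 0.9 cup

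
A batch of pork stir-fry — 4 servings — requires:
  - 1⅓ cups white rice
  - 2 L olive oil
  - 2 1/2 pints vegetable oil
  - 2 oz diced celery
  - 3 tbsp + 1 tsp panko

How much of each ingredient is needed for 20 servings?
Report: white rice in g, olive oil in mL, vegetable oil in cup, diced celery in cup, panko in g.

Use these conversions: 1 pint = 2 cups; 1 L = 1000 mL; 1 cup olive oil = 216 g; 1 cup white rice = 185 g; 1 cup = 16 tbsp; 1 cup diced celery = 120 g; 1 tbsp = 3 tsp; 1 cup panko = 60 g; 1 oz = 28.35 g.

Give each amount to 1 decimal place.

Scaling factor: 20/4 = 5.
white rice: 4/3 cup × 5 × 185 g/cup ≈ 1233.3 g
olive oil: 2 L × 5 × 1000 mL/L = 10000.0 mL
vegetable oil: 2.5 pint × 5 × 2 cup/pint = 25.0 cup
diced celery: 2 oz × 5 × 28.35 g/oz ÷ 120 g/cup ≈ 2.4 cup
panko: (3 tbsp + 1 tsp = 10/3 tbsp) × 5 ÷ 16 tbsp/cup × 60 g/cup = 62.5 g

white rice: 1233.3 g; olive oil: 10000.0 mL; vegetable oil: 25.0 cup; diced celery: 2.4 cup; panko: 62.5 g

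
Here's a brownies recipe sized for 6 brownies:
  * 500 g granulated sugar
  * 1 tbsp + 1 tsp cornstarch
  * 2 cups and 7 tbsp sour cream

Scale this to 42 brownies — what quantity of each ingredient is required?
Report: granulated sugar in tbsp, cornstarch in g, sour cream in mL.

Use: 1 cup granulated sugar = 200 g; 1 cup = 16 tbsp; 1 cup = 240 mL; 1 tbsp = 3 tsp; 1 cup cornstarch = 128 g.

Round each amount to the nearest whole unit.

Scaling factor: 42/6 = 7.
granulated sugar: 500 g × 7 ÷ 200 g/cup × 16 tbsp/cup = 280 tbsp
cornstarch: (1 tbsp + 1 tsp = 4/3 tbsp) × 7 ÷ 16 tbsp/cup × 128 g/cup ≈ 75 g
sour cream: (2 cup + 7 tbsp = 2.4375 cup) × 7 × 240 mL/cup = 4095 mL

granulated sugar: 280 tbsp; cornstarch: 75 g; sour cream: 4095 mL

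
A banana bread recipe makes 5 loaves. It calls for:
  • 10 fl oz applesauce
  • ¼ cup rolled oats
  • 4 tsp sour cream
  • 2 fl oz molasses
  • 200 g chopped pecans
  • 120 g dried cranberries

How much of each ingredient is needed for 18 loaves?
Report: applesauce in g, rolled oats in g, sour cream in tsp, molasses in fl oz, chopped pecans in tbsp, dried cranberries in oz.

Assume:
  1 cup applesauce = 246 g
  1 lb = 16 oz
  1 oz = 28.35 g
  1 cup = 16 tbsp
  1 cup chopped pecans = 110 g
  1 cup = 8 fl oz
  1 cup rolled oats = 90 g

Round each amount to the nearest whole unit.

Scaling factor: 18/5 = 3.6.
applesauce: 10 fl oz × 18/5 ÷ 8 fl oz/cup × 246 g/cup = 1107 g
rolled oats: 0.25 cup × 18/5 × 90 g/cup = 81 g
sour cream: 4 tsp × 18/5 ≈ 14 tsp
molasses: 2 fl oz × 18/5 ≈ 7 fl oz
chopped pecans: 200 g × 18/5 ÷ 110 g/cup × 16 tbsp/cup ≈ 105 tbsp
dried cranberries: 120 g × 18/5 ÷ 28.35 g/oz ≈ 15 oz

applesauce: 1107 g; rolled oats: 81 g; sour cream: 14 tsp; molasses: 7 fl oz; chopped pecans: 105 tbsp; dried cranberries: 15 oz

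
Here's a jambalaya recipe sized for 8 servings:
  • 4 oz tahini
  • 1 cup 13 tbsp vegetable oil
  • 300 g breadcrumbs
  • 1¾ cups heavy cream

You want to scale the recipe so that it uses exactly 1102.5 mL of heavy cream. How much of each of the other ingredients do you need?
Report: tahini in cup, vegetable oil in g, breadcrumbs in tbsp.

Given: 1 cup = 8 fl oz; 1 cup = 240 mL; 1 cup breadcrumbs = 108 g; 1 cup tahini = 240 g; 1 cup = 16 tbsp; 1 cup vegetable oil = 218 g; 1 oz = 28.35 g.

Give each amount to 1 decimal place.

tahini: 1.2 cup; vegetable oil: 1037.2 g; breadcrumbs: 116.7 tbsp

The original recipe has 420 mL of heavy cream, so the scaling factor is 1102.5 ÷ 420 = 21/8 = 2.625.
tahini: 4 oz × 21/8 × 28.35 g/oz ÷ 240 g/cup ≈ 1.2 cup
vegetable oil: (1 cup + 13 tbsp = 1.8125 cup) × 21/8 × 218 g/cup ≈ 1037.2 g
breadcrumbs: 300 g × 21/8 ÷ 108 g/cup × 16 tbsp/cup ≈ 116.7 tbsp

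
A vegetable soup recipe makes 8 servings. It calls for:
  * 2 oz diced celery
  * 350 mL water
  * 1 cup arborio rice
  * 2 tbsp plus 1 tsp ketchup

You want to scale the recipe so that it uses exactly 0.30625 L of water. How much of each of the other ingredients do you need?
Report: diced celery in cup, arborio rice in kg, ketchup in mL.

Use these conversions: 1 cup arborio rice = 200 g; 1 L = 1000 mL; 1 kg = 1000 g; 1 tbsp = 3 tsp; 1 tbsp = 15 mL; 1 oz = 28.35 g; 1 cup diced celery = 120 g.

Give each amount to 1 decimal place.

diced celery: 0.4 cup; arborio rice: 0.2 kg; ketchup: 30.6 mL

The original recipe has 0.35 L of water, so the scaling factor is 0.30625 ÷ 0.35 = 7/8 = 0.875.
diced celery: 2 oz × 7/8 × 28.35 g/oz ÷ 120 g/cup ≈ 0.4 cup
arborio rice: 1 cup × 7/8 × 200 g/cup ÷ 1000 g/kg ≈ 0.2 kg
ketchup: (2 tbsp + 1 tsp = 7/3 tbsp) × 7/8 × 15 mL/tbsp ≈ 30.6 mL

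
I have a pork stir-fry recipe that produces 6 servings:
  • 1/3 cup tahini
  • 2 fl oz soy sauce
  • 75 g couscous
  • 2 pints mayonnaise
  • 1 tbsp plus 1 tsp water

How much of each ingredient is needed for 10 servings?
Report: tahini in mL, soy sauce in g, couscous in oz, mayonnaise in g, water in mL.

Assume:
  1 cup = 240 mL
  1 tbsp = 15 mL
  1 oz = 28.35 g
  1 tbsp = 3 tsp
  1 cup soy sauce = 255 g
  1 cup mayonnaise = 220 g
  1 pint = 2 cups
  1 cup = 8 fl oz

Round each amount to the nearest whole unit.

Scaling factor: 10/6 = 5/3.
tahini: 1/3 cup × 5/3 × 240 mL/cup ≈ 133 mL
soy sauce: 2 fl oz × 5/3 ÷ 8 fl oz/cup × 255 g/cup ≈ 106 g
couscous: 75 g × 5/3 ÷ 28.35 g/oz ≈ 4 oz
mayonnaise: 2 pint × 5/3 × 2 cup/pint × 220 g/cup ≈ 1467 g
water: (1 tbsp + 1 tsp = 4/3 tbsp) × 5/3 × 15 mL/tbsp ≈ 33 mL

tahini: 133 mL; soy sauce: 106 g; couscous: 4 oz; mayonnaise: 1467 g; water: 33 mL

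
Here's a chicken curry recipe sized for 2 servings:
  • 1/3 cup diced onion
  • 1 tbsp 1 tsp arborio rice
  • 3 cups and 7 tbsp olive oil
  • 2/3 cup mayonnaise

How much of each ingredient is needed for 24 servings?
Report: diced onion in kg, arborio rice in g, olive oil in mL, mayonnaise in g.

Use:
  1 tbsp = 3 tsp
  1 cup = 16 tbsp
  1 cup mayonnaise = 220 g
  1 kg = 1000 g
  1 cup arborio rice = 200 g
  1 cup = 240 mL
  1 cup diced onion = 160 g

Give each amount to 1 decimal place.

Scaling factor: 24/2 = 12.
diced onion: 1/3 cup × 12 × 160 g/cup ÷ 1000 g/kg ≈ 0.6 kg
arborio rice: (1 tbsp + 1 tsp = 4/3 tbsp) × 12 ÷ 16 tbsp/cup × 200 g/cup = 200.0 g
olive oil: (3 cup + 7 tbsp = 3.4375 cup) × 12 × 240 mL/cup = 9900.0 mL
mayonnaise: 2/3 cup × 12 × 220 g/cup = 1760.0 g

diced onion: 0.6 kg; arborio rice: 200.0 g; olive oil: 9900.0 mL; mayonnaise: 1760.0 g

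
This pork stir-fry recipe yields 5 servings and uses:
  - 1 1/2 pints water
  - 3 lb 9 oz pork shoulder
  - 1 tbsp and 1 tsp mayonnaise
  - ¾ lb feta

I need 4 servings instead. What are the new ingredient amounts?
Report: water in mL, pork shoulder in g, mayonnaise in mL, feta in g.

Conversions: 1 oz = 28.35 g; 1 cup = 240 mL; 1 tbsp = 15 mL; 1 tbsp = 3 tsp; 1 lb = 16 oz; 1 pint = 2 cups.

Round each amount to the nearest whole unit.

Scaling factor: 4/5 = 0.8.
water: 1.5 pint × 4/5 × 2 cup/pint × 240 mL/cup = 576 mL
pork shoulder: (3 lb + 9 oz = 3.5625 lb) × 4/5 × 16 oz/lb × 28.35 g/oz ≈ 1293 g
mayonnaise: (1 tbsp + 1 tsp = 4/3 tbsp) × 4/5 × 15 mL/tbsp = 16 mL
feta: 0.75 lb × 4/5 × 16 oz/lb × 28.35 g/oz ≈ 272 g

water: 576 mL; pork shoulder: 1293 g; mayonnaise: 16 mL; feta: 272 g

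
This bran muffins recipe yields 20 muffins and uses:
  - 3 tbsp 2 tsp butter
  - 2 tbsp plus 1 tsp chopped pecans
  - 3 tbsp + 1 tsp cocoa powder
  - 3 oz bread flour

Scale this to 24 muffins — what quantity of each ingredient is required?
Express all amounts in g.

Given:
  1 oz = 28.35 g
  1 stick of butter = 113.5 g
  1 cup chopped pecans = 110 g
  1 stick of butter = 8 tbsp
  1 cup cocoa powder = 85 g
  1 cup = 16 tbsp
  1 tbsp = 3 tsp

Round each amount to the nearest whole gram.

butter: 62 g; chopped pecans: 19 g; cocoa powder: 21 g; bread flour: 102 g

Scaling factor: 24/20 = 6/5 = 1.2.
butter: (3 tbsp + 2 tsp = 11/3 tbsp) × 6/5 ÷ 8 tbsp/stick × 113.5 g/stick ≈ 62 g
chopped pecans: (2 tbsp + 1 tsp = 7/3 tbsp) × 6/5 ÷ 16 tbsp/cup × 110 g/cup ≈ 19 g
cocoa powder: (3 tbsp + 1 tsp = 10/3 tbsp) × 6/5 ÷ 16 tbsp/cup × 85 g/cup ≈ 21 g
bread flour: 3 oz × 6/5 × 28.35 g/oz ≈ 102 g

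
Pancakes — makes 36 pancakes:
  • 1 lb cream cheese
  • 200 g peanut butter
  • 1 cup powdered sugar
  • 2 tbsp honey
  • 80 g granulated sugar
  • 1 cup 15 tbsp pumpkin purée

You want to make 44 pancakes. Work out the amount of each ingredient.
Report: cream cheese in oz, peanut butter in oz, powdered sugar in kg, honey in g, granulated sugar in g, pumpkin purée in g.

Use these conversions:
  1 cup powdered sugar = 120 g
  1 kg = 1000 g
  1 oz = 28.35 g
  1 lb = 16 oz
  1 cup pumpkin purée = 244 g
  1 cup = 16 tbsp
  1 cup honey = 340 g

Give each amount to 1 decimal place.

Scaling factor: 44/36 = 11/9.
cream cheese: 1 lb × 11/9 × 16 oz/lb ≈ 19.6 oz
peanut butter: 200 g × 11/9 ÷ 28.35 g/oz ≈ 8.6 oz
powdered sugar: 1 cup × 11/9 × 120 g/cup ÷ 1000 g/kg ≈ 0.1 kg
honey: 2 tbsp × 11/9 ÷ 16 tbsp/cup × 340 g/cup ≈ 51.9 g
granulated sugar: 80 g × 11/9 ≈ 97.8 g
pumpkin purée: (1 cup + 15 tbsp = 1.9375 cup) × 11/9 × 244 g/cup ≈ 577.8 g

cream cheese: 19.6 oz; peanut butter: 8.6 oz; powdered sugar: 0.1 kg; honey: 51.9 g; granulated sugar: 97.8 g; pumpkin purée: 577.8 g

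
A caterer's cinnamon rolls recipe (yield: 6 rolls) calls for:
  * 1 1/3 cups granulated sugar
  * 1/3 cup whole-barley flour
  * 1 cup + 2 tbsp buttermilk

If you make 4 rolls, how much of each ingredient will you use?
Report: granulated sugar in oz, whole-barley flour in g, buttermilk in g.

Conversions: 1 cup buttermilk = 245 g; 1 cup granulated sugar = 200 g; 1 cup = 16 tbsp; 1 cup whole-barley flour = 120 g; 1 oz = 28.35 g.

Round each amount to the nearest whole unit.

granulated sugar: 6 oz; whole-barley flour: 27 g; buttermilk: 184 g

Scaling factor: 4/6 = 2/3.
granulated sugar: 4/3 cup × 2/3 × 200 g/cup ÷ 28.35 g/oz ≈ 6 oz
whole-barley flour: 1/3 cup × 2/3 × 120 g/cup ≈ 27 g
buttermilk: (1 cup + 2 tbsp = 1.125 cup) × 2/3 × 245 g/cup ≈ 184 g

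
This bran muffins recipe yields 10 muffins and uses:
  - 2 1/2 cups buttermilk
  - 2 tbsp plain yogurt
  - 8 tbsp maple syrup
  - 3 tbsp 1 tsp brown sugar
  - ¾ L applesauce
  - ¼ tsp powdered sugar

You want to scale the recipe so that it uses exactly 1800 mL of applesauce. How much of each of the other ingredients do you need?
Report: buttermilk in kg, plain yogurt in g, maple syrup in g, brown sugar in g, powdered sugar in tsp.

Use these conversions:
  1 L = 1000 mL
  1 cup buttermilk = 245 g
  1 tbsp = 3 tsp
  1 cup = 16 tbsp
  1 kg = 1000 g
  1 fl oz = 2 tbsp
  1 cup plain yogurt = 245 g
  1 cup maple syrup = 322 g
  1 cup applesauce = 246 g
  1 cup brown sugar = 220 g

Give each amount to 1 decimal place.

buttermilk: 1.5 kg; plain yogurt: 73.5 g; maple syrup: 386.4 g; brown sugar: 110.0 g; powdered sugar: 0.6 tsp

The original recipe has 750 mL of applesauce, so the scaling factor is 1800 ÷ 750 = 12/5 = 2.4.
buttermilk: 2.5 cup × 12/5 × 245 g/cup ÷ 1000 g/kg ≈ 1.5 kg
plain yogurt: 2 tbsp × 12/5 ÷ 16 tbsp/cup × 245 g/cup = 73.5 g
maple syrup: 8 tbsp × 12/5 ÷ 16 tbsp/cup × 322 g/cup = 386.4 g
brown sugar: (3 tbsp + 1 tsp = 10/3 tbsp) × 12/5 ÷ 16 tbsp/cup × 220 g/cup = 110.0 g
powdered sugar: 0.25 tsp × 12/5 = 0.6 tsp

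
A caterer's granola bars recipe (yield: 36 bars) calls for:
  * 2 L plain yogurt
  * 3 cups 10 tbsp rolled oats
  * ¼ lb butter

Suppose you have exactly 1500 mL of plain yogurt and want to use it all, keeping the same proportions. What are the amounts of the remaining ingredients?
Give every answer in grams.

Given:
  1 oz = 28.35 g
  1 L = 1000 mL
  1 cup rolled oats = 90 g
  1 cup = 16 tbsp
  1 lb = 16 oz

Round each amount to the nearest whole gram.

The original recipe has 2000 mL of plain yogurt, so the scaling factor is 1500 ÷ 2000 = 3/4 = 0.75.
rolled oats: (3 cup + 10 tbsp = 3.625 cup) × 3/4 × 90 g/cup ≈ 245 g
butter: 0.25 lb × 3/4 × 16 oz/lb × 28.35 g/oz ≈ 85 g

rolled oats: 245 g; butter: 85 g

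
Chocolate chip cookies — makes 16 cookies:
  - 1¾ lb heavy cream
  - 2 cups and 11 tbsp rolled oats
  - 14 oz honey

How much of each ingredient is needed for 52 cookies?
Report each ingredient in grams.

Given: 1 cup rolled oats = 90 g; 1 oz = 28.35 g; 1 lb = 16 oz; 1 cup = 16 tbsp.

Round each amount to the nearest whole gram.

heavy cream: 2580 g; rolled oats: 786 g; honey: 1290 g

Scaling factor: 52/16 = 13/4 = 3.25.
heavy cream: 1.75 lb × 13/4 × 16 oz/lb × 28.35 g/oz ≈ 2580 g
rolled oats: (2 cup + 11 tbsp = 2.6875 cup) × 13/4 × 90 g/cup ≈ 786 g
honey: 14 oz × 13/4 × 28.35 g/oz ≈ 1290 g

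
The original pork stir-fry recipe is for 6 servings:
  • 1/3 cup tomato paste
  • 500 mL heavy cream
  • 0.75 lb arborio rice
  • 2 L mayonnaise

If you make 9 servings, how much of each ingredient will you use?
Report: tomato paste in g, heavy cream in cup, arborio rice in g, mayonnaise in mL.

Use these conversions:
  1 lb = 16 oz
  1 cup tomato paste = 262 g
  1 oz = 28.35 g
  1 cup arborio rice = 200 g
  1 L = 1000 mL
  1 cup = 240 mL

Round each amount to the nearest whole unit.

tomato paste: 131 g; heavy cream: 3 cup; arborio rice: 510 g; mayonnaise: 3000 mL

Scaling factor: 9/6 = 3/2 = 1.5.
tomato paste: 1/3 cup × 3/2 × 262 g/cup = 131 g
heavy cream: 500 mL × 3/2 ÷ 240 mL/cup ≈ 3 cup
arborio rice: 0.75 lb × 3/2 × 16 oz/lb × 28.35 g/oz ≈ 510 g
mayonnaise: 2 L × 3/2 × 1000 mL/L = 3000 mL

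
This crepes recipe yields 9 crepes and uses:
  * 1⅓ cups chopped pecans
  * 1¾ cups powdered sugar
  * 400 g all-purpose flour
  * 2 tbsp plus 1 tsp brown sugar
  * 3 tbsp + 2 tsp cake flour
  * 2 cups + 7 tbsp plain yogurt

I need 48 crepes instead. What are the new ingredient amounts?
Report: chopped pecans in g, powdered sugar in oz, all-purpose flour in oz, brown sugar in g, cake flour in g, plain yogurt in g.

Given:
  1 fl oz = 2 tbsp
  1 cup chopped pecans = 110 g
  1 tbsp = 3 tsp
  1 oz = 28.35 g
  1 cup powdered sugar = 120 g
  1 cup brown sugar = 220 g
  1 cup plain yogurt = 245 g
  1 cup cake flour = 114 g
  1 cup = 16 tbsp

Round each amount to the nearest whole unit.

chopped pecans: 782 g; powdered sugar: 40 oz; all-purpose flour: 75 oz; brown sugar: 171 g; cake flour: 139 g; plain yogurt: 3185 g

Scaling factor: 48/9 = 16/3.
chopped pecans: 4/3 cup × 16/3 × 110 g/cup ≈ 782 g
powdered sugar: 1.75 cup × 16/3 × 120 g/cup ÷ 28.35 g/oz ≈ 40 oz
all-purpose flour: 400 g × 16/3 ÷ 28.35 g/oz ≈ 75 oz
brown sugar: (2 tbsp + 1 tsp = 7/3 tbsp) × 16/3 ÷ 16 tbsp/cup × 220 g/cup ≈ 171 g
cake flour: (3 tbsp + 2 tsp = 11/3 tbsp) × 16/3 ÷ 16 tbsp/cup × 114 g/cup ≈ 139 g
plain yogurt: (2 cup + 7 tbsp = 2.4375 cup) × 16/3 × 245 g/cup = 3185 g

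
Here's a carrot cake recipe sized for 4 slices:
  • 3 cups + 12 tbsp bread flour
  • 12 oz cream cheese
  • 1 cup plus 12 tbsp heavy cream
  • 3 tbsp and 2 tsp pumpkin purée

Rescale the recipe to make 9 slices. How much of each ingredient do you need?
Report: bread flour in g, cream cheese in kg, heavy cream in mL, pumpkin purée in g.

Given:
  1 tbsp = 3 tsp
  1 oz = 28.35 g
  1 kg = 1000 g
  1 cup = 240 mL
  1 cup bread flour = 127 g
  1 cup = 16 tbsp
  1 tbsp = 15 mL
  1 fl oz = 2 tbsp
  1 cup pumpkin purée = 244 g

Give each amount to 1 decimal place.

bread flour: 1071.6 g; cream cheese: 0.8 kg; heavy cream: 945.0 mL; pumpkin purée: 125.8 g

Scaling factor: 9/4 = 2.25.
bread flour: (3 cup + 12 tbsp = 3.75 cup) × 9/4 × 127 g/cup ≈ 1071.6 g
cream cheese: 12 oz × 9/4 × 28.35 g/oz ÷ 1000 g/kg ≈ 0.8 kg
heavy cream: (1 cup + 12 tbsp = 1.75 cup) × 9/4 × 240 mL/cup = 945.0 mL
pumpkin purée: (3 tbsp + 2 tsp = 11/3 tbsp) × 9/4 ÷ 16 tbsp/cup × 244 g/cup ≈ 125.8 g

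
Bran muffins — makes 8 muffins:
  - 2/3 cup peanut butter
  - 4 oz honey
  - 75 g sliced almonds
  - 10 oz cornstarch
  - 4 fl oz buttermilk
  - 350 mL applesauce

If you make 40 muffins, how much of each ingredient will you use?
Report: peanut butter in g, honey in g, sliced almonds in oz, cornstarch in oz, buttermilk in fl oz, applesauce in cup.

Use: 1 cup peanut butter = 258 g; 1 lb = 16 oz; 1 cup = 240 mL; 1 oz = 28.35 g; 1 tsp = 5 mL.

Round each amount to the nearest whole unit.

peanut butter: 860 g; honey: 567 g; sliced almonds: 13 oz; cornstarch: 50 oz; buttermilk: 20 fl oz; applesauce: 7 cup

Scaling factor: 40/8 = 5.
peanut butter: 2/3 cup × 5 × 258 g/cup = 860 g
honey: 4 oz × 5 × 28.35 g/oz = 567 g
sliced almonds: 75 g × 5 ÷ 28.35 g/oz ≈ 13 oz
cornstarch: 10 oz × 5 = 50 oz
buttermilk: 4 fl oz × 5 = 20 fl oz
applesauce: 350 mL × 5 ÷ 240 mL/cup ≈ 7 cup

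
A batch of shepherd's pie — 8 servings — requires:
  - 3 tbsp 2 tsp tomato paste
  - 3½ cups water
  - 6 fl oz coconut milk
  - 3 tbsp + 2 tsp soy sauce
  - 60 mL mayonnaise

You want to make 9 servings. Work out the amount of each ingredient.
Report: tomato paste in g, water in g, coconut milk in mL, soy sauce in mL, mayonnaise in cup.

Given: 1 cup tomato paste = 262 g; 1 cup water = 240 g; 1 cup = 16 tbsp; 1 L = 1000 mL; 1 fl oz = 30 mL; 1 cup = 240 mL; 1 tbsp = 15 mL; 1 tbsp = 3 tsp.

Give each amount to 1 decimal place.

tomato paste: 67.5 g; water: 945.0 g; coconut milk: 202.5 mL; soy sauce: 61.9 mL; mayonnaise: 0.3 cup

Scaling factor: 9/8 = 1.125.
tomato paste: (3 tbsp + 2 tsp = 11/3 tbsp) × 9/8 ÷ 16 tbsp/cup × 262 g/cup ≈ 67.5 g
water: 3.5 cup × 9/8 × 240 g/cup = 945.0 g
coconut milk: 6 fl oz × 9/8 × 30 mL/fl oz = 202.5 mL
soy sauce: (3 tbsp + 2 tsp = 11/3 tbsp) × 9/8 × 15 mL/tbsp ≈ 61.9 mL
mayonnaise: 60 mL × 9/8 ÷ 240 mL/cup ≈ 0.3 cup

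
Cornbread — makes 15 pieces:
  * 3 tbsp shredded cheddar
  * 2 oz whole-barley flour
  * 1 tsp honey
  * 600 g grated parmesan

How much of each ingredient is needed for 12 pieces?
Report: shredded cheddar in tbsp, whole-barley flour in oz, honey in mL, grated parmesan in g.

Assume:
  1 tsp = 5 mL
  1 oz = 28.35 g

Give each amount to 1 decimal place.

Scaling factor: 12/15 = 4/5 = 0.8.
shredded cheddar: 3 tbsp × 4/5 = 2.4 tbsp
whole-barley flour: 2 oz × 4/5 = 1.6 oz
honey: 1 tsp × 4/5 × 5 mL/tsp = 4.0 mL
grated parmesan: 600 g × 4/5 = 480.0 g

shredded cheddar: 2.4 tbsp; whole-barley flour: 1.6 oz; honey: 4.0 mL; grated parmesan: 480.0 g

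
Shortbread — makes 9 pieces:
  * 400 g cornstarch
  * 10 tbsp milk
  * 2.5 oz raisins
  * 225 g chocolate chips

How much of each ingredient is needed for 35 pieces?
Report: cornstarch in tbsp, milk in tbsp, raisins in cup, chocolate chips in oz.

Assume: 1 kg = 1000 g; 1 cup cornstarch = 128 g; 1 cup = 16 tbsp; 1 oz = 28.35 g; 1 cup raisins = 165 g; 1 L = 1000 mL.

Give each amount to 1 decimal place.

cornstarch: 194.4 tbsp; milk: 38.9 tbsp; raisins: 1.7 cup; chocolate chips: 30.9 oz

Scaling factor: 35/9.
cornstarch: 400 g × 35/9 ÷ 128 g/cup × 16 tbsp/cup ≈ 194.4 tbsp
milk: 10 tbsp × 35/9 ≈ 38.9 tbsp
raisins: 2.5 oz × 35/9 × 28.35 g/oz ÷ 165 g/cup ≈ 1.7 cup
chocolate chips: 225 g × 35/9 ÷ 28.35 g/oz ≈ 30.9 oz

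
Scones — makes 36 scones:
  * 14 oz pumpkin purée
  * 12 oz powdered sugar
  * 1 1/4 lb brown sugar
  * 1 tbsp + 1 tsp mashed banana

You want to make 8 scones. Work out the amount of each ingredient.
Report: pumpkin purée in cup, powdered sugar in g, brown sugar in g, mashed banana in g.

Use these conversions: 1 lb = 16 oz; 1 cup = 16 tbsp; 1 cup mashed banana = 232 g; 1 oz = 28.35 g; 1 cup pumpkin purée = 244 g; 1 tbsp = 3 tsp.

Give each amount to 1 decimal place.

pumpkin purée: 0.4 cup; powdered sugar: 75.6 g; brown sugar: 126.0 g; mashed banana: 4.3 g

Scaling factor: 8/36 = 2/9.
pumpkin purée: 14 oz × 2/9 × 28.35 g/oz ÷ 244 g/cup ≈ 0.4 cup
powdered sugar: 12 oz × 2/9 × 28.35 g/oz = 75.6 g
brown sugar: 1.25 lb × 2/9 × 16 oz/lb × 28.35 g/oz = 126.0 g
mashed banana: (1 tbsp + 1 tsp = 4/3 tbsp) × 2/9 ÷ 16 tbsp/cup × 232 g/cup ≈ 4.3 g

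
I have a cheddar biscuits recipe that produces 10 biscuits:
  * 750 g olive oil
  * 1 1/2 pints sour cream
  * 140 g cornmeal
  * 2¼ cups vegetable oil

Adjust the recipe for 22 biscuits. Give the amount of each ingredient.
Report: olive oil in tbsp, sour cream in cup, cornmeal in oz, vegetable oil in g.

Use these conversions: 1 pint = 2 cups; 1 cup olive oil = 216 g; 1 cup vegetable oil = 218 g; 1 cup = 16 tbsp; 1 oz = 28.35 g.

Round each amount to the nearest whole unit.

olive oil: 122 tbsp; sour cream: 7 cup; cornmeal: 11 oz; vegetable oil: 1079 g

Scaling factor: 22/10 = 11/5 = 2.2.
olive oil: 750 g × 11/5 ÷ 216 g/cup × 16 tbsp/cup ≈ 122 tbsp
sour cream: 1.5 pint × 11/5 × 2 cup/pint ≈ 7 cup
cornmeal: 140 g × 11/5 ÷ 28.35 g/oz ≈ 11 oz
vegetable oil: 2.25 cup × 11/5 × 218 g/cup ≈ 1079 g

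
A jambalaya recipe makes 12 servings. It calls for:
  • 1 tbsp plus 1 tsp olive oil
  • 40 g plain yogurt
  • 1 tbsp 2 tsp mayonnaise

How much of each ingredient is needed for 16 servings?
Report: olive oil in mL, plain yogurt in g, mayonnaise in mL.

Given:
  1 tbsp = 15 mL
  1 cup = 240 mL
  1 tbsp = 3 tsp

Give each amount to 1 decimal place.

Scaling factor: 16/12 = 4/3.
olive oil: (1 tbsp + 1 tsp = 4/3 tbsp) × 4/3 × 15 mL/tbsp ≈ 26.7 mL
plain yogurt: 40 g × 4/3 ≈ 53.3 g
mayonnaise: (1 tbsp + 2 tsp = 5/3 tbsp) × 4/3 × 15 mL/tbsp ≈ 33.3 mL

olive oil: 26.7 mL; plain yogurt: 53.3 g; mayonnaise: 33.3 mL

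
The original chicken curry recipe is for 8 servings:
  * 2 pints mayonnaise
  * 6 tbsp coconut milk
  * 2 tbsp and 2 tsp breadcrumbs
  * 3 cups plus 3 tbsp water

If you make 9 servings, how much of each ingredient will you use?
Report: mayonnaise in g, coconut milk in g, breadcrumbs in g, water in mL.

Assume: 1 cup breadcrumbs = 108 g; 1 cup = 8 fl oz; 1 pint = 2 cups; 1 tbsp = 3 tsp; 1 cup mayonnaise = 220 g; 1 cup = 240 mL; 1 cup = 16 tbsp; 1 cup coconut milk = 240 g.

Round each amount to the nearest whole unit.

Scaling factor: 9/8 = 1.125.
mayonnaise: 2 pint × 9/8 × 2 cup/pint × 220 g/cup = 990 g
coconut milk: 6 tbsp × 9/8 ÷ 16 tbsp/cup × 240 g/cup ≈ 101 g
breadcrumbs: (2 tbsp + 2 tsp = 8/3 tbsp) × 9/8 ÷ 16 tbsp/cup × 108 g/cup ≈ 20 g
water: (3 cup + 3 tbsp = 3.1875 cup) × 9/8 × 240 mL/cup ≈ 861 mL

mayonnaise: 990 g; coconut milk: 101 g; breadcrumbs: 20 g; water: 861 mL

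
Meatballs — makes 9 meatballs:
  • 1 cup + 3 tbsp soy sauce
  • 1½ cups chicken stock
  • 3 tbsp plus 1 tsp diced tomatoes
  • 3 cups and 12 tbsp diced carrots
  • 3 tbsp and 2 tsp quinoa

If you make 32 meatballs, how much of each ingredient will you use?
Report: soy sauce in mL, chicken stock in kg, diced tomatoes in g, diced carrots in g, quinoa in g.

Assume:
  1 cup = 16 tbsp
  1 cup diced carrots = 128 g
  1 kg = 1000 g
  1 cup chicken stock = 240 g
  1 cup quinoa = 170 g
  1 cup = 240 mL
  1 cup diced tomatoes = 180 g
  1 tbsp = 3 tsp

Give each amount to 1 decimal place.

soy sauce: 1013.3 mL; chicken stock: 1.3 kg; diced tomatoes: 133.3 g; diced carrots: 1706.7 g; quinoa: 138.5 g

Scaling factor: 32/9.
soy sauce: (1 cup + 3 tbsp = 1.1875 cup) × 32/9 × 240 mL/cup ≈ 1013.3 mL
chicken stock: 1.5 cup × 32/9 × 240 g/cup ÷ 1000 g/kg ≈ 1.3 kg
diced tomatoes: (3 tbsp + 1 tsp = 10/3 tbsp) × 32/9 ÷ 16 tbsp/cup × 180 g/cup ≈ 133.3 g
diced carrots: (3 cup + 12 tbsp = 3.75 cup) × 32/9 × 128 g/cup ≈ 1706.7 g
quinoa: (3 tbsp + 2 tsp = 11/3 tbsp) × 32/9 ÷ 16 tbsp/cup × 170 g/cup ≈ 138.5 g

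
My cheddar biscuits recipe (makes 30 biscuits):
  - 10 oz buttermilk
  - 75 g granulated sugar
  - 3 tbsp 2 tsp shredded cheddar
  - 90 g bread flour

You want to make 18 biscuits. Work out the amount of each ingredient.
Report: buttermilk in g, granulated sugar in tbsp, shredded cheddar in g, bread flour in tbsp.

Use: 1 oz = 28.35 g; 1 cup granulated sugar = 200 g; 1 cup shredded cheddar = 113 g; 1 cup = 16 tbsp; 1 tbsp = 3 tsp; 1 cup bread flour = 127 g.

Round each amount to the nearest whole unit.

buttermilk: 170 g; granulated sugar: 4 tbsp; shredded cheddar: 16 g; bread flour: 7 tbsp

Scaling factor: 18/30 = 3/5 = 0.6.
buttermilk: 10 oz × 3/5 × 28.35 g/oz ≈ 170 g
granulated sugar: 75 g × 3/5 ÷ 200 g/cup × 16 tbsp/cup ≈ 4 tbsp
shredded cheddar: (3 tbsp + 2 tsp = 11/3 tbsp) × 3/5 ÷ 16 tbsp/cup × 113 g/cup ≈ 16 g
bread flour: 90 g × 3/5 ÷ 127 g/cup × 16 tbsp/cup ≈ 7 tbsp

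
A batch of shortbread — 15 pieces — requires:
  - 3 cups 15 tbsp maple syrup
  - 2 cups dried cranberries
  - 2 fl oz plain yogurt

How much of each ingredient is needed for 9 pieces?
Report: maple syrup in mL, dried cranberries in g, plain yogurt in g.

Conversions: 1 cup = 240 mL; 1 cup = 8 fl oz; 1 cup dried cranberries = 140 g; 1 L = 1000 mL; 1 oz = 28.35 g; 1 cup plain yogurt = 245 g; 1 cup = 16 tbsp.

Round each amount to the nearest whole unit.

Scaling factor: 9/15 = 3/5 = 0.6.
maple syrup: (3 cup + 15 tbsp = 3.9375 cup) × 3/5 × 240 mL/cup = 567 mL
dried cranberries: 2 cup × 3/5 × 140 g/cup = 168 g
plain yogurt: 2 fl oz × 3/5 ÷ 8 fl oz/cup × 245 g/cup ≈ 37 g

maple syrup: 567 mL; dried cranberries: 168 g; plain yogurt: 37 g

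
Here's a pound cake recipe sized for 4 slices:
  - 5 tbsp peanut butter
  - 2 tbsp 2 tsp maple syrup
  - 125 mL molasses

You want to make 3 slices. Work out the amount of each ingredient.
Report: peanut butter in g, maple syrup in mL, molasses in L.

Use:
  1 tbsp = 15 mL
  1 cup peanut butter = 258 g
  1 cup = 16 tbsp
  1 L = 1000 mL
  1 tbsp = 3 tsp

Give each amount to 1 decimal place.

Scaling factor: 3/4 = 0.75.
peanut butter: 5 tbsp × 3/4 ÷ 16 tbsp/cup × 258 g/cup ≈ 60.5 g
maple syrup: (2 tbsp + 2 tsp = 8/3 tbsp) × 3/4 × 15 mL/tbsp = 30.0 mL
molasses: 125 mL × 3/4 ÷ 1000 mL/L ≈ 0.1 L

peanut butter: 60.5 g; maple syrup: 30.0 mL; molasses: 0.1 L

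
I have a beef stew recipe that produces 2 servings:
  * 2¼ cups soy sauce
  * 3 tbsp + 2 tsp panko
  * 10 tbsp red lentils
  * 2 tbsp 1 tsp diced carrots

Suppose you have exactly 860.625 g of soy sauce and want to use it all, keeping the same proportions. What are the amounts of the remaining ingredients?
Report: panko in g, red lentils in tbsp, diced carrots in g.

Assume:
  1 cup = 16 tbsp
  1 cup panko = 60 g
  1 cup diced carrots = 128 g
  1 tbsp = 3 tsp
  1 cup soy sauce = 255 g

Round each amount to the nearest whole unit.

panko: 21 g; red lentils: 15 tbsp; diced carrots: 28 g

The original recipe has 573.75 g of soy sauce, so the scaling factor is 860.625 ÷ 573.75 = 3/2 = 1.5.
panko: (3 tbsp + 2 tsp = 11/3 tbsp) × 3/2 ÷ 16 tbsp/cup × 60 g/cup ≈ 21 g
red lentils: 10 tbsp × 3/2 = 15 tbsp
diced carrots: (2 tbsp + 1 tsp = 7/3 tbsp) × 3/2 ÷ 16 tbsp/cup × 128 g/cup = 28 g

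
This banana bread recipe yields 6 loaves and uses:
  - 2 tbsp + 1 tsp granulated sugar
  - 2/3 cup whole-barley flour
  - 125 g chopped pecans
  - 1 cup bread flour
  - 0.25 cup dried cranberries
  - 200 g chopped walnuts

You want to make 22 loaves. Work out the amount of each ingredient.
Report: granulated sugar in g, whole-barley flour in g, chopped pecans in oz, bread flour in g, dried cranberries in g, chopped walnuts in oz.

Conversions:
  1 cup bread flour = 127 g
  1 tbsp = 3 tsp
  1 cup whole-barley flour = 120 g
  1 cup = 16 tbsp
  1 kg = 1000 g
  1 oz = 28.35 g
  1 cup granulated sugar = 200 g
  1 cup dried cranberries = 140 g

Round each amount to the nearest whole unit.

granulated sugar: 107 g; whole-barley flour: 293 g; chopped pecans: 16 oz; bread flour: 466 g; dried cranberries: 128 g; chopped walnuts: 26 oz

Scaling factor: 22/6 = 11/3.
granulated sugar: (2 tbsp + 1 tsp = 7/3 tbsp) × 11/3 ÷ 16 tbsp/cup × 200 g/cup ≈ 107 g
whole-barley flour: 2/3 cup × 11/3 × 120 g/cup ≈ 293 g
chopped pecans: 125 g × 11/3 ÷ 28.35 g/oz ≈ 16 oz
bread flour: 1 cup × 11/3 × 127 g/cup ≈ 466 g
dried cranberries: 0.25 cup × 11/3 × 140 g/cup ≈ 128 g
chopped walnuts: 200 g × 11/3 ÷ 28.35 g/oz ≈ 26 oz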